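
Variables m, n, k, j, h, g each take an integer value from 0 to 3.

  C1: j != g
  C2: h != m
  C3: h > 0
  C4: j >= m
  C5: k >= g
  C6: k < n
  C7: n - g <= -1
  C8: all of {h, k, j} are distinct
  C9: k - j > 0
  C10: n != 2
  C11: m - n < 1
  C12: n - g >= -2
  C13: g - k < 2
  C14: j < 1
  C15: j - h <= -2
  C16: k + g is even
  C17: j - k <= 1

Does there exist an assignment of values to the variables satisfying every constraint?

Unsatisfiable

Constraints 5, 6, and 7 give n < g, g ≤ k, k < n. Chaining: n < g ≤ k < n, which forces n < n — impossible.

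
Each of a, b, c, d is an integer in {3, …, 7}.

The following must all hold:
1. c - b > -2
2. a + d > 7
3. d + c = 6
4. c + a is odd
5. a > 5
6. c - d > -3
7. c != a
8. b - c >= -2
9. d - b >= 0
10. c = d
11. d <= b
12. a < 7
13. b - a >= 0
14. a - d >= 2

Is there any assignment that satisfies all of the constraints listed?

Unsatisfiable

Constraints 9, 13, and 14 give a − d ≥ 2, d − b ≥ 0, b − a ≥ 0.
Adding all 3 inequalities: the left sides telescope to 0, and the right sides sum to 2 + 0 + 0 = 2. So 0 ≥ 2, which is false.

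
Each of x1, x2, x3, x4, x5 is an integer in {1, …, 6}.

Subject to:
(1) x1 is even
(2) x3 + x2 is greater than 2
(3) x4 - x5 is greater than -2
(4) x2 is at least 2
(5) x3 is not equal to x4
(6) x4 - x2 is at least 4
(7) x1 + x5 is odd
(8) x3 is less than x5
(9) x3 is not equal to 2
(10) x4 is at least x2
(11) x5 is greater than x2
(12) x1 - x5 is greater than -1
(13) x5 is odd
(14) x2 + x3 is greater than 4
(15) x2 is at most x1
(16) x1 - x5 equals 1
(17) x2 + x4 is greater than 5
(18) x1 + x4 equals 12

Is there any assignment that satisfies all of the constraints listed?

Satisfiable

One satisfying assignment is x1 = 6, x2 = 2, x3 = 3, x4 = 6, x5 = 5.
For the less obvious constraints — constraint 2: x3 + x2 = 5; constraint 3: x4 - x5 = 1 — and the others hold by inspection.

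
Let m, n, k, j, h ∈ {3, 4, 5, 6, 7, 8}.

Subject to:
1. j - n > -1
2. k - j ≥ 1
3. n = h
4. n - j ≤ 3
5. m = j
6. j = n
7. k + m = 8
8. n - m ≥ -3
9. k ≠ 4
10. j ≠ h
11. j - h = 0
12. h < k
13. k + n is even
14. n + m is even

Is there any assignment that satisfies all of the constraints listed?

Unsatisfiable

From constraints 3 and 6, j = n = h, so j = h. But constraint 10 says j ≠ h. Contradiction.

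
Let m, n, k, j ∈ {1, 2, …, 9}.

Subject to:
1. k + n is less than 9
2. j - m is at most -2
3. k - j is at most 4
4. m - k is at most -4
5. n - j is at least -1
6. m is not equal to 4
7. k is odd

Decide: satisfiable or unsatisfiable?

Constraints 2, 3, and 4 give m − j ≥ 2, j − k ≥ -4, k − m ≥ 4.
Adding all 3 inequalities: the left sides telescope to 0, and the right sides sum to 2 + (-4) + 4 = 2. So 0 ≥ 2, which is false.

Unsatisfiable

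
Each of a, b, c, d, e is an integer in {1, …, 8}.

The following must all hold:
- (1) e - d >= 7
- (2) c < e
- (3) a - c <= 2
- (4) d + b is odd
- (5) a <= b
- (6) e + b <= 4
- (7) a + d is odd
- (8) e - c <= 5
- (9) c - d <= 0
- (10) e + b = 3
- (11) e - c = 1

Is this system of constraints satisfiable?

Unsatisfiable

Constraints 1, 8, and 9 give d − c ≥ 0, c − e ≥ -5, e − d ≥ 7.
Adding all 3 inequalities: the left sides telescope to 0, and the right sides sum to 0 + (-5) + 7 = 2. So 0 ≥ 2, which is false.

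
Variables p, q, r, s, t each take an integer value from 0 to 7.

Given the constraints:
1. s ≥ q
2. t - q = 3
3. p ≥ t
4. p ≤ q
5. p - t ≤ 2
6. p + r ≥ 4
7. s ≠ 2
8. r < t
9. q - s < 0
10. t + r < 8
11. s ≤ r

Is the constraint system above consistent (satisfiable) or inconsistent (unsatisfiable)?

Unsatisfiable

Constraints 3, 4, 8, 9, and 11 give q < s, s ≤ r, r < t, t ≤ p, p ≤ q. Chaining: q < s ≤ r < t ≤ p ≤ q, which forces q < q — impossible.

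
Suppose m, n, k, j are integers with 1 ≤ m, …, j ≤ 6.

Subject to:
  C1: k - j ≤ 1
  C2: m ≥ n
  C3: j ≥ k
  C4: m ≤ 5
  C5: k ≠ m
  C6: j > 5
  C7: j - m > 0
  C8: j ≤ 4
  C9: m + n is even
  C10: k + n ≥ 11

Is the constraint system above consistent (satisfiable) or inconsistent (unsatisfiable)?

From constraints 3 and 8: k ≤ j ≤ 4. From constraints 2 and 4: n ≤ m ≤ 5. Hence k + n ≤ 9. But constraint 10 requires k + n ≥ 11, and 11 > 9. Contradiction.

Unsatisfiable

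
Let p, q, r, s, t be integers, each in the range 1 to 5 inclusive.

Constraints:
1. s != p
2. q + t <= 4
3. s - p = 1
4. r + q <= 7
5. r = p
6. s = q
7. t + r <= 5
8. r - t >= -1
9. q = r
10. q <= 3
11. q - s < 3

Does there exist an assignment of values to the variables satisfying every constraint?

Unsatisfiable

From constraints 5, 6, and 9, s = q = r = p, so s = p. But constraint 1 says s ≠ p. Contradiction.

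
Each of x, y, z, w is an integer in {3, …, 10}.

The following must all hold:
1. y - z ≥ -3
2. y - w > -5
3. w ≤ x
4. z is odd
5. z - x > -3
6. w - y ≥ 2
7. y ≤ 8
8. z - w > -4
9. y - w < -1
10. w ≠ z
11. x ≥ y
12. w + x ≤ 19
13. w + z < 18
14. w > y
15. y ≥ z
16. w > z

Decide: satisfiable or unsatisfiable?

The assignment x = 9, y = 7, z = 7, w = 9 works:
  constraint 1 holds since y - z = 0.
  constraint 2 holds since y - w = -2.
  constraint 5 holds since z - x = -2.
The rest check out directly.

Satisfiable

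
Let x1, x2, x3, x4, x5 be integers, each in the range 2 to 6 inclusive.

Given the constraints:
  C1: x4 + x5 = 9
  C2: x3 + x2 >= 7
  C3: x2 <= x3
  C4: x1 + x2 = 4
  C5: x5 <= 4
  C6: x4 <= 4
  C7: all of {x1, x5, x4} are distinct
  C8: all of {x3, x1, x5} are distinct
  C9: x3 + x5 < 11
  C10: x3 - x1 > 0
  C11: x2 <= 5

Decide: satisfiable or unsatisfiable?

Unsatisfiable

From constraint 6: x4 ≤ 4. From constraint 5: x5 ≤ 4. Hence x4 + x5 ≤ 8. But constraint 1 requires x4 + x5 = 9, and 9 > 8. Contradiction.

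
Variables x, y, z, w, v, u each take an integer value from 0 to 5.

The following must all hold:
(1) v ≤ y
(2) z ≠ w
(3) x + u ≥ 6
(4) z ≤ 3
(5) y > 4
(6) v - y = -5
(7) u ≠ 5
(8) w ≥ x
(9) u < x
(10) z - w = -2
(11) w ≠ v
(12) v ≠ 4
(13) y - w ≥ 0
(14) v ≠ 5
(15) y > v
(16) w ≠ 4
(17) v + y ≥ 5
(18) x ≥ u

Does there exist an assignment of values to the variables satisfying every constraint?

Setting (x, y, z, w, v, u) = (4, 5, 3, 5, 0, 3) satisfies everything: constraint 3: x + u = 7; constraint 6: v - y = -5; constraint 10: z - w = -2, and the others follow.

Satisfiable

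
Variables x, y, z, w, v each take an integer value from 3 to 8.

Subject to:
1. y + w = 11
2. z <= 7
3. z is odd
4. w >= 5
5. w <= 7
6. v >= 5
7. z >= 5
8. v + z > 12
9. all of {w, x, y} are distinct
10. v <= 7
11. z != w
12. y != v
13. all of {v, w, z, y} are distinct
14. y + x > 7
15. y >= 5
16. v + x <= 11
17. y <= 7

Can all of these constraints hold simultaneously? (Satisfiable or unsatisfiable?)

Unsatisfiable

Constraints 2, 4, 5, 6, 7, 10, 15, and 17 confine each of v, w, z, y to the 3 values {5, …, 7}.
Constraint 13 requires all 4 of them to be distinct, but only 3 values are available — impossible by the pigeonhole principle.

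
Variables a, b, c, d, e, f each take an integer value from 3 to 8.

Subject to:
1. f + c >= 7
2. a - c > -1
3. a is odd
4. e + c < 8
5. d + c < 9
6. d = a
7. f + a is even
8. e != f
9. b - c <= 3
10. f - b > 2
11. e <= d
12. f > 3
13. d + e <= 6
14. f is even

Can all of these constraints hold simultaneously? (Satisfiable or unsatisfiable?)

Constraint 14 makes f even and constraint 3 makes a odd, so f + a must be odd. Constraint 7 says f + a is even — contradiction.

Unsatisfiable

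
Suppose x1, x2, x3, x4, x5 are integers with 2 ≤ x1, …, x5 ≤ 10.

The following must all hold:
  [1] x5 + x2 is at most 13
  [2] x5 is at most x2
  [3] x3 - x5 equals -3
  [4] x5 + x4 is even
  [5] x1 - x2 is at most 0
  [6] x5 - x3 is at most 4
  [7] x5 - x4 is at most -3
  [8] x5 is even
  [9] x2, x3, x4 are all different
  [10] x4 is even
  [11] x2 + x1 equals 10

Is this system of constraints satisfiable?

One satisfying assignment is x1 = 4, x2 = 6, x3 = 3, x4 = 10, x5 = 6.
For the less obvious constraints — constraint 1: x5 + x2 = 12; constraint 3: x3 - x5 = -3; constraint 5: x1 - x2 = -2 — and the others hold by inspection.

Satisfiable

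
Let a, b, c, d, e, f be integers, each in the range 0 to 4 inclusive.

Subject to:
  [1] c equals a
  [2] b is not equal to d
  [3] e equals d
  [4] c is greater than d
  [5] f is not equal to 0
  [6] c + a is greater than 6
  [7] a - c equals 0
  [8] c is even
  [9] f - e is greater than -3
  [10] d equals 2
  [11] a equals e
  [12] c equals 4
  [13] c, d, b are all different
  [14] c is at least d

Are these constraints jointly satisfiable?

Unsatisfiable

Constraint 12 fixes c = 4 and constraint 10 fixes d = 2. Constraints 1, 3, and 11 give c = a = e = d, so c = d. But 4 ≠ 2 — contradiction.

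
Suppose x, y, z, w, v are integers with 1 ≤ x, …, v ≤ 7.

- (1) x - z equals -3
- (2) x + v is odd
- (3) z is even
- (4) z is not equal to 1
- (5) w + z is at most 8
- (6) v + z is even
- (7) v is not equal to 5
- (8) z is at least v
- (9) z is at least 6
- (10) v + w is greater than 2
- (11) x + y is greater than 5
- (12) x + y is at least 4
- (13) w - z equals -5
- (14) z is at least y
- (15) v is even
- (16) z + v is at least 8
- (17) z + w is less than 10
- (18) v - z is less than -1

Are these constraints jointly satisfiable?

Setting (x, y, z, w, v) = (3, 3, 6, 1, 2) satisfies everything: constraint 1: x - z = -3; constraint 5: w + z = 7; constraint 10: v + w = 3, and the others follow.

Satisfiable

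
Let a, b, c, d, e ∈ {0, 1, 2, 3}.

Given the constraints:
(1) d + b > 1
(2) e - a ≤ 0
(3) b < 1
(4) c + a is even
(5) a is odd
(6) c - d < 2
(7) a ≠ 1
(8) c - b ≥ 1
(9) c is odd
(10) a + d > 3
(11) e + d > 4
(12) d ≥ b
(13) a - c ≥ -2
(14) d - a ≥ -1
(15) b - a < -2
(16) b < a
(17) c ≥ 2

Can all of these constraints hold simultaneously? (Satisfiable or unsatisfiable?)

Satisfiable

One satisfying assignment is a = 3, b = 0, c = 3, d = 3, e = 3.
For the less obvious constraints — constraint 1: d + b = 3; constraint 2: e - a = 0 — and the others hold by inspection.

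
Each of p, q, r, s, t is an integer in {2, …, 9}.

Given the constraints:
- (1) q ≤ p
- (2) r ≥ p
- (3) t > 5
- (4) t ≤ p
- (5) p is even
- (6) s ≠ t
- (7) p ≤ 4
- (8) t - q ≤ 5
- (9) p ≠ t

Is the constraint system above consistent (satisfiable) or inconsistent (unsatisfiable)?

Unsatisfiable

From constraint 3: t ≥ 6. From constraints 4 and 7: t ≤ p and p ≤ 4, so t ≤ 4. But 4 < 6, so no value of t works.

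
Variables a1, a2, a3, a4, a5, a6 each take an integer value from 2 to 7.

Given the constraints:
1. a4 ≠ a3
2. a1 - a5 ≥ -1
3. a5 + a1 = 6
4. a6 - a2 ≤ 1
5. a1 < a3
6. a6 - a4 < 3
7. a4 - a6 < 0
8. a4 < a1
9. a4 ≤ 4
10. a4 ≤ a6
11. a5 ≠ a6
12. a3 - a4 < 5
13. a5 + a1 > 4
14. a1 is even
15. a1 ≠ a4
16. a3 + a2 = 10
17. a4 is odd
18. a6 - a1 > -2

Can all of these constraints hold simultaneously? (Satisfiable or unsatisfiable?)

Satisfiable

Take a1 = 4, a2 = 5, a3 = 5, a4 = 3, a5 = 2, a6 = 4. Then constraint 2: a1 - a5 = 2; constraint 3: a5 + a1 = 6, and every other listed constraint is also met.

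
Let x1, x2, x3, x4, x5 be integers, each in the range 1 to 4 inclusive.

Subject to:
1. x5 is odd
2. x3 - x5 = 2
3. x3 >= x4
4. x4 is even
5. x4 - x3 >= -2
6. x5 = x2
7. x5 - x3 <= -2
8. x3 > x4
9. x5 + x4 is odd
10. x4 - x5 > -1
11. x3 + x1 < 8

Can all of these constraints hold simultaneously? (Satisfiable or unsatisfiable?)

The assignment x1 = 2, x2 = 1, x3 = 3, x4 = 2, x5 = 1 works:
  constraint 2 holds since x3 - x5 = 2.
  constraint 5 holds since x4 - x3 = -1.
The rest check out directly.

Satisfiable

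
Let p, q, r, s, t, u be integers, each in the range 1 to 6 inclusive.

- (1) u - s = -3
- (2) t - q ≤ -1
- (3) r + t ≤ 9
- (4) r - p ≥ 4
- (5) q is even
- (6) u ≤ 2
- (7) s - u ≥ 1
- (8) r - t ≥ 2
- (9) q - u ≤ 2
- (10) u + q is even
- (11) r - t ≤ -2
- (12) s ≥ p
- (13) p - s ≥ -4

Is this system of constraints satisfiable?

Constraints 2, 4, 7, 9, 11, and 13 give u − q ≥ -2, q − t ≥ 1, t − r ≥ 2, r − p ≥ 4, p − s ≥ -4, s − u ≥ 1.
Adding all 6 inequalities: the left sides telescope to 0, and the right sides sum to (-2) + 1 + 2 + 4 + (-4) + 1 = 2. So 0 ≥ 2, which is false.

Unsatisfiable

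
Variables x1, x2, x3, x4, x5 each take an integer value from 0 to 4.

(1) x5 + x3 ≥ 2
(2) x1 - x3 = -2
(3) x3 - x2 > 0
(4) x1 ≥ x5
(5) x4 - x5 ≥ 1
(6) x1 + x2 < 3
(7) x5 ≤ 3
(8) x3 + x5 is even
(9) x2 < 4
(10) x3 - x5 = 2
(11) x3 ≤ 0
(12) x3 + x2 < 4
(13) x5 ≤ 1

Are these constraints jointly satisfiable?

From constraint 13: x5 ≤ 1. From constraint 11: x3 ≤ 0. Hence x5 + x3 ≤ 1. But constraint 1 requires x5 + x3 ≥ 2, and 2 > 1. Contradiction.

Unsatisfiable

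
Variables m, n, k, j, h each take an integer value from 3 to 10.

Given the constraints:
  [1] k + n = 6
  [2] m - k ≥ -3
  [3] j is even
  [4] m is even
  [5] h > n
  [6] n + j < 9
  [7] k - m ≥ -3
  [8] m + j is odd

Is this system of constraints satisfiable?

Unsatisfiable

Constraint 4 makes m even and constraint 3 makes j even, so m + j must be even. Constraint 8 says m + j is odd — contradiction.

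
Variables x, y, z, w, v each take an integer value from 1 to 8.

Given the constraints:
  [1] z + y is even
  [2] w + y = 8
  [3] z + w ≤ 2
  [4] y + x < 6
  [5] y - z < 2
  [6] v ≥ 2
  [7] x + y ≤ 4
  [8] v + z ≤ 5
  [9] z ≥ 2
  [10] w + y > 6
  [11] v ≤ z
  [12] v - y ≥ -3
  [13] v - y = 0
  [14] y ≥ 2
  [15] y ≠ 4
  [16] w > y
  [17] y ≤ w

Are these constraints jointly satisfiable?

Unsatisfiable

From constraints 6 and 11: z ≥ v ≥ 2. From constraints 14 and 17: w ≥ y ≥ 2. Hence z + w ≥ 4. But constraint 3 requires z + w ≤ 2, and 2 < 4. Contradiction.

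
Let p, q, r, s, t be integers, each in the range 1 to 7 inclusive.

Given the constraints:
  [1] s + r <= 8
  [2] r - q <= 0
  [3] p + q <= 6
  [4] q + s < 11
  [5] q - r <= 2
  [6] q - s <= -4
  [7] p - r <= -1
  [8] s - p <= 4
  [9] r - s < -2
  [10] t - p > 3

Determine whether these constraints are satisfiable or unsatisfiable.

Unsatisfiable

Constraints 2, 6, 7, and 8 give s − q ≥ 4, q − r ≥ 0, r − p ≥ 1, p − s ≥ -4.
Adding all 4 inequalities: the left sides telescope to 0, and the right sides sum to 4 + 0 + 1 + (-4) = 1. So 0 ≥ 1, which is false.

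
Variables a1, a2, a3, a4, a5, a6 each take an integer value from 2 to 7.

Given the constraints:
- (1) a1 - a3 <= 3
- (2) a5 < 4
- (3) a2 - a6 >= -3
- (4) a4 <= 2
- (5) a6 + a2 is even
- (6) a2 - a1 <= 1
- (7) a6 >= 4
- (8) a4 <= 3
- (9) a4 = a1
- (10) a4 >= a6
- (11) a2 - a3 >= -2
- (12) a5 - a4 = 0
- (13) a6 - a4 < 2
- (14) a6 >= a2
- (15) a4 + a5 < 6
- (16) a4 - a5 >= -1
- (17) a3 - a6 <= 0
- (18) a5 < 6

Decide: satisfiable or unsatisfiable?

From constraint 7: a6 ≥ 4. From constraints 4 and 10: a6 ≤ a4 and a4 ≤ 2, so a6 ≤ 2. But 2 < 4, so no value of a6 works.

Unsatisfiable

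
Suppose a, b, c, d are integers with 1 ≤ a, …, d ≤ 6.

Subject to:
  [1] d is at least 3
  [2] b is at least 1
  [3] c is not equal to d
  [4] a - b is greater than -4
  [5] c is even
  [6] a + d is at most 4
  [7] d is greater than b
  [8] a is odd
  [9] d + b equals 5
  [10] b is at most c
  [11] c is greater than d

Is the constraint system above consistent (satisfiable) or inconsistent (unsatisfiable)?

Satisfiable

Take a = 1, b = 2, c = 4, d = 3. Then constraint 4: a - b = -1; constraint 6: a + d = 4, and every other listed constraint is also met.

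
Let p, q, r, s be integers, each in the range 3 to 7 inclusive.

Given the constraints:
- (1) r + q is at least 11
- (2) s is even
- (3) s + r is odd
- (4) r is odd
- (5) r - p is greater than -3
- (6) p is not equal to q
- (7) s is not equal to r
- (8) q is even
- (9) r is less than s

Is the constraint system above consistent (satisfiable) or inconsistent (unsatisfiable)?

Satisfiable

Take p = 7, q = 6, r = 5, s = 6. Then constraint 1: r + q = 11; constraint 5: r - p = -2, and every other listed constraint is also met.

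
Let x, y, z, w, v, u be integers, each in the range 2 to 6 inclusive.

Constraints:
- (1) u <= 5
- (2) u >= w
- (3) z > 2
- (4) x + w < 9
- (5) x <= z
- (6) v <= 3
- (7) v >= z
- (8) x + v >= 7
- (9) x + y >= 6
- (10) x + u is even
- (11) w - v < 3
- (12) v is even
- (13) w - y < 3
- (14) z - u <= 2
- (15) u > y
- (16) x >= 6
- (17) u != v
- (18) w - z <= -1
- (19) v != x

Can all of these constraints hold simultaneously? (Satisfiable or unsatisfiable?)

From constraints 5 and 16: z ≥ x and x ≥ 6, so z ≥ 6. From constraints 6 and 7: z ≤ v and v ≤ 3, so z ≤ 3. But 3 < 6, so no value of z works.

Unsatisfiable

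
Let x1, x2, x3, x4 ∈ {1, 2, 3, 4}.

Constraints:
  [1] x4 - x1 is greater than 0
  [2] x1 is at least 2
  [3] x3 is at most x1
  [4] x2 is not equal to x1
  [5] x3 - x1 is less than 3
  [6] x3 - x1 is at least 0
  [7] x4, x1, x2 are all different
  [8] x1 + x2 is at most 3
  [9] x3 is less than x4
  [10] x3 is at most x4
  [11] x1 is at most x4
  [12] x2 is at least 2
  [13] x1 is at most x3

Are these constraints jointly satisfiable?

From constraint 2: x1 ≥ 2. From constraint 12: x2 ≥ 2. Hence x1 + x2 ≥ 4. But constraint 8 requires x1 + x2 ≤ 3, and 3 < 4. Contradiction.

Unsatisfiable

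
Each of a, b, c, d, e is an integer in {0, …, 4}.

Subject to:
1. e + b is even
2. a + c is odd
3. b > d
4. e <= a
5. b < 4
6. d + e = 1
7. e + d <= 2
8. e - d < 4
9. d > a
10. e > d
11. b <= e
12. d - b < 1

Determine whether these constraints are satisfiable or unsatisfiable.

Constraints 3, 4, 9, and 11 give b ≤ e, e ≤ a, a < d, d < b. Chaining: b ≤ e ≤ a < d < b, which forces b < b — impossible.

Unsatisfiable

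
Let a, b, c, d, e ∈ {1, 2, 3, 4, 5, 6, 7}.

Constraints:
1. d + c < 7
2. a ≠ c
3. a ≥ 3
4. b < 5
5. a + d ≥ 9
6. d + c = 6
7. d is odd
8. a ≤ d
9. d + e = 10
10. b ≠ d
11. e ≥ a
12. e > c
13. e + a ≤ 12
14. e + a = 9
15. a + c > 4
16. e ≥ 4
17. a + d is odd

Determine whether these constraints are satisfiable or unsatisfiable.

Satisfiable

One satisfying assignment is a = 4, b = 4, c = 1, d = 5, e = 5.
For the less obvious constraints — constraint 1: d + c = 6; constraint 5: a + d = 9 — and the others hold by inspection.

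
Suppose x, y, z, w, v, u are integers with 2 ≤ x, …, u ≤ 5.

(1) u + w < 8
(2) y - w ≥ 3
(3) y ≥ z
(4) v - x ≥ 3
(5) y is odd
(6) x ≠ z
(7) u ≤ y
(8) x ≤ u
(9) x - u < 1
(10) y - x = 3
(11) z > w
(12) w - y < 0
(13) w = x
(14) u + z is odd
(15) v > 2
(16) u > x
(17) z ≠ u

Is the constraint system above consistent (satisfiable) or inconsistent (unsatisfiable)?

One satisfying assignment is x = 2, y = 5, z = 4, w = 2, v = 5, u = 3.
For the less obvious constraints — constraint 1: u + w = 5; constraint 2: y - w = 3 — and the others hold by inspection.

Satisfiable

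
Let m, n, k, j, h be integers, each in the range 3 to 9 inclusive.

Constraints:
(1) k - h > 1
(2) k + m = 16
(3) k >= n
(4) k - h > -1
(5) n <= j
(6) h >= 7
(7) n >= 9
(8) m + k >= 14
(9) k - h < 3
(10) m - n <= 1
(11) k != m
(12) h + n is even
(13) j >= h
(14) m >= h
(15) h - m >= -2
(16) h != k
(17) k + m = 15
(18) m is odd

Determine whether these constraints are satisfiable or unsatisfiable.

Unsatisfiable

From constraints 3 and 7: k ≥ n ≥ 9. From constraints 6 and 14: m ≥ h ≥ 7. Hence k + m ≥ 16. But constraint 17 requires k + m = 15, and 15 < 16. Contradiction.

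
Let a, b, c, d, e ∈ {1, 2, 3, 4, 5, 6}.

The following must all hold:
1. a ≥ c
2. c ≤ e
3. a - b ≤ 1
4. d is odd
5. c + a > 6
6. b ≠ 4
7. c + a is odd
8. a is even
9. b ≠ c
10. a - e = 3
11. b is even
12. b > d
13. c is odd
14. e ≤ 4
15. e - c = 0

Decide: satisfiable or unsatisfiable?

One satisfying assignment is a = 6, b = 6, c = 3, d = 3, e = 3.
For the less obvious constraints — constraint 3: a - b = 0; constraint 5: c + a = 9 — and the others hold by inspection.

Satisfiable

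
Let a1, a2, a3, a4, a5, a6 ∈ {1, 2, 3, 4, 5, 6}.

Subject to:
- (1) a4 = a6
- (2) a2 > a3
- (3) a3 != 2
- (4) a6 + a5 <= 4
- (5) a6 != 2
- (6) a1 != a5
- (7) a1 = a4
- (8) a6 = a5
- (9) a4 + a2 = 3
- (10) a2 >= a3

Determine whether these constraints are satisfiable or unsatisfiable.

Unsatisfiable

From constraints 1, 7, and 8, a1 = a4 = a6 = a5, so a1 = a5. But constraint 6 says a1 ≠ a5. Contradiction.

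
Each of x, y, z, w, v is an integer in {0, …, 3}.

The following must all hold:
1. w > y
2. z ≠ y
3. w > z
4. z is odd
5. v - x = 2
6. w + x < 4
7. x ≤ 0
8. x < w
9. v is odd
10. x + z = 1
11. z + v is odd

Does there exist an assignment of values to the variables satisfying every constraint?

Unsatisfiable

Constraint 4 makes z odd and constraint 9 makes v odd, so z + v must be even. Constraint 11 says z + v is odd — contradiction.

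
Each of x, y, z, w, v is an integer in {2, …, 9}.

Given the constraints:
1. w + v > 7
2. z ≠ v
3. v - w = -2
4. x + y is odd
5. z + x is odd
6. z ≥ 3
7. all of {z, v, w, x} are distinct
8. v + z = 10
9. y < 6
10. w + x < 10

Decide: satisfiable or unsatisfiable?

Satisfiable

The assignment x = 4, y = 3, z = 7, w = 5, v = 3 works:
  constraint 1 holds since w + v = 8.
  constraint 3 holds since v - w = -2.
  constraint 8 holds since v + z = 10.
The rest check out directly.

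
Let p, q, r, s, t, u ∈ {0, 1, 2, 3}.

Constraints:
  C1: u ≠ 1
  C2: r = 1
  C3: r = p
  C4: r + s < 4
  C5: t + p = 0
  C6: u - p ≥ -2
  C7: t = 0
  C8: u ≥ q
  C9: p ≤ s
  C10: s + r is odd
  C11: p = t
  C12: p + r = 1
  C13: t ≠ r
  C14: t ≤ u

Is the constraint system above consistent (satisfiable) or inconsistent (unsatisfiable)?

Unsatisfiable

Constraint 2 fixes r = 1 and constraint 7 fixes t = 0. Constraints 3 and 11 give r = p = t, so r = t. But 1 ≠ 0 — contradiction.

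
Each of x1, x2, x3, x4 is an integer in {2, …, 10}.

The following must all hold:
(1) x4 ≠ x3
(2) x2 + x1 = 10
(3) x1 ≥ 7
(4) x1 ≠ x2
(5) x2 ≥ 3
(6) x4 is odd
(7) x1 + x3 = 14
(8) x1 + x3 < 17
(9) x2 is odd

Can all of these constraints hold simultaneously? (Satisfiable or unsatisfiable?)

One satisfying assignment is x1 = 7, x2 = 3, x3 = 7, x4 = 3.
For the less obvious constraints — constraint 2: x2 + x1 = 10; constraint 7: x1 + x3 = 14; constraint 8: x1 + x3 = 14 — and the others hold by inspection.

Satisfiable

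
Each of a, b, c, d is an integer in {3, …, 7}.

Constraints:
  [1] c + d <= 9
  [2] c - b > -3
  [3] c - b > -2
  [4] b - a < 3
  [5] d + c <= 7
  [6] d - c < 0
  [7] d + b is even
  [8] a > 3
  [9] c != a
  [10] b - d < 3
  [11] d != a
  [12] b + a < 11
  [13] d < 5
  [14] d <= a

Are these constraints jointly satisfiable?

Try a = 5, b = 5, c = 4, d = 3.
Check constraint 1: c + d = 7; constraint 2: c - b = -1. The remaining constraints are straightforward to verify.

Satisfiable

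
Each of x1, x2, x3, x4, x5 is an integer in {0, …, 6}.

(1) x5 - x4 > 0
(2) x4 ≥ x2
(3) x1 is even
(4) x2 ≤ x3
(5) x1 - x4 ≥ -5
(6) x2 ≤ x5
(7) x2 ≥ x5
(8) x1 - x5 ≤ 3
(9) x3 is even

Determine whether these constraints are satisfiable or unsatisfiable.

Unsatisfiable

Constraints 1, 2, and 7 give x2 ≤ x4, x4 < x5, x5 ≤ x2. Chaining: x2 ≤ x4 < x5 ≤ x2, which forces x2 < x2 — impossible.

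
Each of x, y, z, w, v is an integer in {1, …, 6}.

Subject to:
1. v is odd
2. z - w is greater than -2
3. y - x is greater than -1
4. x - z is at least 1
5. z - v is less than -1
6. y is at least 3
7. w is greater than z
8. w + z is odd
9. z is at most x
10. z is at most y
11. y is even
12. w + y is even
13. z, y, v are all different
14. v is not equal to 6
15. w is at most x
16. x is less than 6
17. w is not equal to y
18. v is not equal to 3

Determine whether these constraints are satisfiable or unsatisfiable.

One satisfying assignment is x = 2, y = 4, z = 1, w = 2, v = 5.
For the less obvious constraints — constraint 2: z - w = -1; constraint 3: y - x = 2 — and the others hold by inspection.

Satisfiable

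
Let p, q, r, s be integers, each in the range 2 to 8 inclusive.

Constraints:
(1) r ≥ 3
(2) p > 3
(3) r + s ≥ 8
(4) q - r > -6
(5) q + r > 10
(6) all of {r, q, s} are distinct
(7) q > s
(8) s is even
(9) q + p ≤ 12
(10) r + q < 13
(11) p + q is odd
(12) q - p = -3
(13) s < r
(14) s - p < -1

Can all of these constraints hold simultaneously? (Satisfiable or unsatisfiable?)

Satisfiable

Setting (p, q, r, s) = (6, 3, 8, 2) satisfies everything: constraint 3: r + s = 10; constraint 4: q - r = -5; constraint 5: q + r = 11, and the others follow.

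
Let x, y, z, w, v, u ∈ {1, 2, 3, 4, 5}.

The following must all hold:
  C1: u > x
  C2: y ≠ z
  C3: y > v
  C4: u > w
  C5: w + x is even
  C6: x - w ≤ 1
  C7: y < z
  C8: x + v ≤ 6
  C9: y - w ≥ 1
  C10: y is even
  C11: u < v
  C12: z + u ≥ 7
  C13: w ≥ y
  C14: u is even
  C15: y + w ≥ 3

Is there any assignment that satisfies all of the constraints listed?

Constraints 3, 4, 11, and 13 give u < v, v < y, y ≤ w, w < u. Chaining: u < v < y ≤ w < u, which forces u < u — impossible.

Unsatisfiable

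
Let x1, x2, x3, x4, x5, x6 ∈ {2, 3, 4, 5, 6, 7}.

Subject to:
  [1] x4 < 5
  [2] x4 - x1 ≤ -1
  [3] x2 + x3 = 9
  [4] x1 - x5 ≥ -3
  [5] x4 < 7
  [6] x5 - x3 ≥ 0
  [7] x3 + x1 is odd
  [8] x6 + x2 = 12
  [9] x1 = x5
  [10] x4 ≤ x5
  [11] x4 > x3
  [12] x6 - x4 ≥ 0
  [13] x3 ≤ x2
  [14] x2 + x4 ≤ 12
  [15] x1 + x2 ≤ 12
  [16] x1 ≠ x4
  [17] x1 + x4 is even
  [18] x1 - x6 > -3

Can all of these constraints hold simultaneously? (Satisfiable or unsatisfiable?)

The assignment x1 = 5, x2 = 7, x3 = 2, x4 = 3, x5 = 5, x6 = 5 works:
  constraint 2 holds since x4 - x1 = -2.
  constraint 3 holds since x2 + x3 = 9.
The rest check out directly.

Satisfiable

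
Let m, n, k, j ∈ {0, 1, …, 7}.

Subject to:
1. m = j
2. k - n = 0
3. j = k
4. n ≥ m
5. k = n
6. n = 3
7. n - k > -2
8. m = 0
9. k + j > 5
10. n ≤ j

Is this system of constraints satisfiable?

Constraint 8 fixes m = 0 and constraint 6 fixes n = 3. Constraints 1, 3, and 5 give m = j = k = n, so m = n. But 0 ≠ 3 — contradiction.

Unsatisfiable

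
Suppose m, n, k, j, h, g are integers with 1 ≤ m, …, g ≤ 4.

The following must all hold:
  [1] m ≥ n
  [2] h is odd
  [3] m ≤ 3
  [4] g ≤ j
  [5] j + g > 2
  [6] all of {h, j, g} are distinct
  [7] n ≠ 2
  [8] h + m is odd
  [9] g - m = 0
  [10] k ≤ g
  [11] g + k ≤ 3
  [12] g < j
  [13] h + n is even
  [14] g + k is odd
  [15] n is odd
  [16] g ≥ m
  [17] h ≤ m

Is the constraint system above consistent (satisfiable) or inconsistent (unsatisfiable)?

Satisfiable

Try m = 2, n = 1, k = 1, j = 3, h = 1, g = 2.
Check constraint 5: j + g = 5; constraint 9: g - m = 0; constraint 11: g + k = 3. The remaining constraints are straightforward to verify.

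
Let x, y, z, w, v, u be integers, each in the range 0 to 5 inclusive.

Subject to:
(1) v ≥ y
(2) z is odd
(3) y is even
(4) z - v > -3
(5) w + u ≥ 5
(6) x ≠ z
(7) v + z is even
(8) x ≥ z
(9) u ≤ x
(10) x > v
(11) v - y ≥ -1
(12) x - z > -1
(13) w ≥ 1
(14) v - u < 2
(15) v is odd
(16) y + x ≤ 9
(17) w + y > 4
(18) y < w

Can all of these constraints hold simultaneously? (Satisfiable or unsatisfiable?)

Try x = 4, y = 2, z = 3, w = 3, v = 3, u = 2.
Check constraint 4: z - v = 0; constraint 5: w + u = 5; constraint 11: v - y = 1. The remaining constraints are straightforward to verify.

Satisfiable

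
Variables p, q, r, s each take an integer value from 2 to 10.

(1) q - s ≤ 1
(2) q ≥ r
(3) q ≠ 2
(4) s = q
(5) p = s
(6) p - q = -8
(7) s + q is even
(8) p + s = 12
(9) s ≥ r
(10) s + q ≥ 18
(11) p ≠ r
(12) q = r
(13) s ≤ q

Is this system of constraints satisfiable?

Unsatisfiable

From constraints 4, 5, and 12, p = s = q = r, so p = r. But constraint 11 says p ≠ r. Contradiction.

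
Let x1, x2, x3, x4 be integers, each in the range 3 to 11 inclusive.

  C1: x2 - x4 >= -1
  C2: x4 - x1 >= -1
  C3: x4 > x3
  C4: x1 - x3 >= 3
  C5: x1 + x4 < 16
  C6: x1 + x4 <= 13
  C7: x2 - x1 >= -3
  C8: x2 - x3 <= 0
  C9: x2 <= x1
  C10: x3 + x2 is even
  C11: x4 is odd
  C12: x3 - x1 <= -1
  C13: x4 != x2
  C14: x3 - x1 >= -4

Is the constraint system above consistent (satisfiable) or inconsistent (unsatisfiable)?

Constraints 1, 2, 4, and 8 give x1 − x3 ≥ 3, x3 − x2 ≥ 0, x2 − x4 ≥ -1, x4 − x1 ≥ -1.
Adding all 4 inequalities: the left sides telescope to 0, and the right sides sum to 3 + 0 + (-1) + (-1) = 1. So 0 ≥ 1, which is false.

Unsatisfiable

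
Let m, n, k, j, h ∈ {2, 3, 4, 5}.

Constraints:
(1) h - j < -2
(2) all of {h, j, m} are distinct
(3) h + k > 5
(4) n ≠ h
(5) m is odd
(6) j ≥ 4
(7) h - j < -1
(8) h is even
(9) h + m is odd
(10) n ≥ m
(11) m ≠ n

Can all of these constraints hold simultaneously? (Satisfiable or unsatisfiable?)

Satisfiable

The assignment m = 3, n = 5, k = 4, j = 5, h = 2 works:
  constraint 1 holds since h - j = -3.
  constraint 3 holds since h + k = 6.
  constraint 7 holds since h - j = -3.
The rest check out directly.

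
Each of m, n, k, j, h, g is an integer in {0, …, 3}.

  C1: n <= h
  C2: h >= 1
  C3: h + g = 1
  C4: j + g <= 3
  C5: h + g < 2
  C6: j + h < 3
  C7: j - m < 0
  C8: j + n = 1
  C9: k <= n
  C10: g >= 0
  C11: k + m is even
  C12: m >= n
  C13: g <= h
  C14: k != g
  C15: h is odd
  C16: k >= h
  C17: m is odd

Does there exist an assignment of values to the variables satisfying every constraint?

Take m = 1, n = 1, k = 1, j = 0, h = 1, g = 0. Then constraint 3: h + g = 1; constraint 4: j + g = 0, and every other listed constraint is also met.

Satisfiable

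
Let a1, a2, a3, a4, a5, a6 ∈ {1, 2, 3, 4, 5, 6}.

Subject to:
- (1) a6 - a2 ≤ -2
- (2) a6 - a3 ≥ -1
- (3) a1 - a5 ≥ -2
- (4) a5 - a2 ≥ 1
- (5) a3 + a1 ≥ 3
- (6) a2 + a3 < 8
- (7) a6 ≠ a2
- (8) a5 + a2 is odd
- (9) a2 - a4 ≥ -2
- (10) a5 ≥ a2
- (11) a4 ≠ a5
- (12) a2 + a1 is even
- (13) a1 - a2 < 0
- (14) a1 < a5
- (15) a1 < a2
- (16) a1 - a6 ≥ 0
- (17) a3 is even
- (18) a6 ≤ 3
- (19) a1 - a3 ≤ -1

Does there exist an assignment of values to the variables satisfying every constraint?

Constraints 1, 2, 3, 4, and 19 give a5 − a2 ≥ 1, a2 − a6 ≥ 2, a6 − a3 ≥ -1, a3 − a1 ≥ 1, a1 − a5 ≥ -2.
Adding all 5 inequalities: the left sides telescope to 0, and the right sides sum to 1 + 2 + (-1) + 1 + (-2) = 1. So 0 ≥ 1, which is false.

Unsatisfiable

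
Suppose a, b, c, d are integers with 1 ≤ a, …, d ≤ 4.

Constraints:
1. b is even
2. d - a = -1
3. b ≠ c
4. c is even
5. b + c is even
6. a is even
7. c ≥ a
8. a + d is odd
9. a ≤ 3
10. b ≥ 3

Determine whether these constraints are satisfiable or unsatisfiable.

The assignment a = 2, b = 4, c = 2, d = 1 works:
  constraint 1 holds since b = 4 is even.
  constraint 2 holds since d - a = -1.
The rest check out directly.

Satisfiable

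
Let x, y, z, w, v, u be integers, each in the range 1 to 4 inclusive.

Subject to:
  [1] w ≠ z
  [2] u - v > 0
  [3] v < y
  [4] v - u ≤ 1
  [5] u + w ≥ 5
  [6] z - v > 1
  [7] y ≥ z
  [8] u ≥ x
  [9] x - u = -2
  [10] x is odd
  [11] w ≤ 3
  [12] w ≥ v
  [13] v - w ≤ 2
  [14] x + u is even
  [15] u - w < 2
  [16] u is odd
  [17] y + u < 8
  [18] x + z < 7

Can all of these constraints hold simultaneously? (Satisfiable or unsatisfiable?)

Satisfiable

The assignment x = 1, y = 4, z = 4, w = 2, v = 1, u = 3 works:
  constraint 2 holds since u - v = 2.
  constraint 4 holds since v - u = -2.
The rest check out directly.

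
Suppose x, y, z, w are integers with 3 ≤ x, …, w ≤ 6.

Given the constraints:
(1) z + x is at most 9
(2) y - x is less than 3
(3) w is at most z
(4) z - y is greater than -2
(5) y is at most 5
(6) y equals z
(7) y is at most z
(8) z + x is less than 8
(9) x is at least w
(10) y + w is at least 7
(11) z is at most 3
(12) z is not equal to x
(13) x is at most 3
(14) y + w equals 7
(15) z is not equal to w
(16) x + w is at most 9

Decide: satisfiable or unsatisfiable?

Unsatisfiable

From constraints 7 and 11: y ≤ z ≤ 3. From constraints 9 and 13: w ≤ x ≤ 3. Hence y + w ≤ 6. But constraint 14 requires y + w = 7, and 7 > 6. Contradiction.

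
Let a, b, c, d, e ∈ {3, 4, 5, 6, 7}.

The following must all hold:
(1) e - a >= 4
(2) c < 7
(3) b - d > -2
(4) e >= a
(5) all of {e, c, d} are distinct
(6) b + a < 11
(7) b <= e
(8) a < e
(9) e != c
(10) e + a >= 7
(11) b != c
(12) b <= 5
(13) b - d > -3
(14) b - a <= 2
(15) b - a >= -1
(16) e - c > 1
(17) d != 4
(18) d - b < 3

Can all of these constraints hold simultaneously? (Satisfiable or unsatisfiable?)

Satisfiable

One satisfying assignment is a = 3, b = 5, c = 4, d = 5, e = 7.
For the less obvious constraints — constraint 1: e - a = 4; constraint 3: b - d = 0 — and the others hold by inspection.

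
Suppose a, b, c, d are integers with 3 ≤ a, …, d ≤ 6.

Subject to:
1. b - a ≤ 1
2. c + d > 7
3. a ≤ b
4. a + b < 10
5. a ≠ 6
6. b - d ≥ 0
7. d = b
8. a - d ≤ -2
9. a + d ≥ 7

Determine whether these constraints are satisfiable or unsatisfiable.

Constraints 1, 6, and 8 give b − d ≥ 0, d − a ≥ 2, a − b ≥ -1.
Adding all 3 inequalities: the left sides telescope to 0, and the right sides sum to 0 + 2 + (-1) = 1. So 0 ≥ 1, which is false.

Unsatisfiable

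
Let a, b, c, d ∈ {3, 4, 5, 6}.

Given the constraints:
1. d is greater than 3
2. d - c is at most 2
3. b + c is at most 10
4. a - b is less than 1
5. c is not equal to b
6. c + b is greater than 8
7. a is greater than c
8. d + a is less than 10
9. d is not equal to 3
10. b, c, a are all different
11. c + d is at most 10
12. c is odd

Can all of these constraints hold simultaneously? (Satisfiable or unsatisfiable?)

Satisfiable

Setting (a, b, c, d) = (4, 6, 3, 4) satisfies everything: constraint 2: d - c = 1; constraint 3: b + c = 9, and the others follow.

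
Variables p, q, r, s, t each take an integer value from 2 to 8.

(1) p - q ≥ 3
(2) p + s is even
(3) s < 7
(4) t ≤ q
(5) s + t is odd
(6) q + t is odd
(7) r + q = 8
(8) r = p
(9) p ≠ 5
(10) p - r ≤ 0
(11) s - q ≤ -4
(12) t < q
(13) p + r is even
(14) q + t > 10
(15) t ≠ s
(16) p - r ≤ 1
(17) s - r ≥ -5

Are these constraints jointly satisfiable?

Constraints 1, 11, 16, and 17 give r − p ≥ -1, p − q ≥ 3, q − s ≥ 4, s − r ≥ -5.
Adding all 4 inequalities: the left sides telescope to 0, and the right sides sum to (-1) + 3 + 4 + (-5) = 1. So 0 ≥ 1, which is false.

Unsatisfiable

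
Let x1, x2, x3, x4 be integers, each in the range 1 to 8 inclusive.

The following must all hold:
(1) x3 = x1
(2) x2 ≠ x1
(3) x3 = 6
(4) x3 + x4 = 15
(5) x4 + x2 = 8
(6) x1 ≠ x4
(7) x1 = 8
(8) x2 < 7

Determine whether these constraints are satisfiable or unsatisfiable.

Constraint 3 fixes x3 = 6 and constraint 7 fixes x1 = 8, but constraint 1 requires x3 = x1. Since 6 ≠ 8, contradiction.

Unsatisfiable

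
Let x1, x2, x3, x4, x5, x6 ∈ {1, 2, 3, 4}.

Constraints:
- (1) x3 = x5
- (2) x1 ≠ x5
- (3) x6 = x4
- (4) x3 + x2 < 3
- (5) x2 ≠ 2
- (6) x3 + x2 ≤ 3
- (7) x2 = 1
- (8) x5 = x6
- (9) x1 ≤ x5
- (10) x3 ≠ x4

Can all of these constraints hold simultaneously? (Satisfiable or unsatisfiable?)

Unsatisfiable

From constraints 1, 3, and 8, x3 = x5 = x6 = x4, so x3 = x4. But constraint 10 says x3 ≠ x4. Contradiction.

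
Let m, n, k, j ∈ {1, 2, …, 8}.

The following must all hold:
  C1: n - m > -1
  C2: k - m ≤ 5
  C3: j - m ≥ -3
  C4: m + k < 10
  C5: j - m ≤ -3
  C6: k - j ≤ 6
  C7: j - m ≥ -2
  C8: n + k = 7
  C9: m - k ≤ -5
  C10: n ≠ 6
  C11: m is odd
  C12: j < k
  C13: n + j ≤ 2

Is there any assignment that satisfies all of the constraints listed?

Constraints 5, 6, and 9 give m − j ≥ 3, j − k ≥ -6, k − m ≥ 5.
Adding all 3 inequalities: the left sides telescope to 0, and the right sides sum to 3 + (-6) + 5 = 2. So 0 ≥ 2, which is false.

Unsatisfiable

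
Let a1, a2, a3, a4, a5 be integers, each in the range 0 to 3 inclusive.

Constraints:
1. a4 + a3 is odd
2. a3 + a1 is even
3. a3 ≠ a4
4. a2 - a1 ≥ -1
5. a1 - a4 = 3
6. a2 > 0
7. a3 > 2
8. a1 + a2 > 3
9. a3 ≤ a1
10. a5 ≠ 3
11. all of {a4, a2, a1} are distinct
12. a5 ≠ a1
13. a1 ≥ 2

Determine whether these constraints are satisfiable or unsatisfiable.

Setting (a1, a2, a3, a4, a5) = (3, 2, 3, 0, 0) satisfies everything: constraint 4: a2 - a1 = -1; constraint 5: a1 - a4 = 3, and the others follow.

Satisfiable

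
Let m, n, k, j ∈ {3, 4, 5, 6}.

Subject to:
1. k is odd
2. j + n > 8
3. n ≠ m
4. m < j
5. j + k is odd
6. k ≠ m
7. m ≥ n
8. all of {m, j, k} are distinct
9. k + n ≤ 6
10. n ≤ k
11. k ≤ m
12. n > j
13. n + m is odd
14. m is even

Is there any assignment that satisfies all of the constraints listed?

Constraints 4, 10, 11, and 12 give j < n, n ≤ k, k ≤ m, m < j. Chaining: j < n ≤ k ≤ m < j, which forces j < j — impossible.

Unsatisfiable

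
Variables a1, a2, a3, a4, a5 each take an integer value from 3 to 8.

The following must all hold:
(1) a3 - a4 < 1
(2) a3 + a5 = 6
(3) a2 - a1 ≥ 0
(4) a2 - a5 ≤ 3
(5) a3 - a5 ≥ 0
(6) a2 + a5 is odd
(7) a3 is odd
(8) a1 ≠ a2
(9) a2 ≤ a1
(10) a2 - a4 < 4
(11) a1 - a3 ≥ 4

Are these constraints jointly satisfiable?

Unsatisfiable

Constraints 3, 4, 5, and 11 give a5 − a2 ≥ -3, a2 − a1 ≥ 0, a1 − a3 ≥ 4, a3 − a5 ≥ 0.
Adding all 4 inequalities: the left sides telescope to 0, and the right sides sum to (-3) + 0 + 4 + 0 = 1. So 0 ≥ 1, which is false.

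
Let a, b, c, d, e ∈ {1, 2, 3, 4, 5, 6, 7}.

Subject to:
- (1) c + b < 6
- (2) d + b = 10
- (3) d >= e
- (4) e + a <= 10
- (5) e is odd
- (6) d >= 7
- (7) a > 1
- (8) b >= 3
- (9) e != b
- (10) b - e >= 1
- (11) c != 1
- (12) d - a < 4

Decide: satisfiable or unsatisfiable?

Take a = 6, b = 3, c = 2, d = 7, e = 1. Then constraint 1: c + b = 5; constraint 2: d + b = 10, and every other listed constraint is also met.

Satisfiable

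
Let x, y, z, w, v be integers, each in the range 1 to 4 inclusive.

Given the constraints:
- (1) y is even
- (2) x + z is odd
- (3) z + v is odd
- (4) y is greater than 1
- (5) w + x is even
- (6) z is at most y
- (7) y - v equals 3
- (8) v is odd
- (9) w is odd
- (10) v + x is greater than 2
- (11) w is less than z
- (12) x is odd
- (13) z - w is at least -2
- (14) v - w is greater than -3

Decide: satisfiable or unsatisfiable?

One satisfying assignment is x = 3, y = 4, z = 2, w = 1, v = 1.
For the less obvious constraints — constraint 7: y - v = 3; constraint 10: v + x = 4; constraint 13: z - w = 1 — and the others hold by inspection.

Satisfiable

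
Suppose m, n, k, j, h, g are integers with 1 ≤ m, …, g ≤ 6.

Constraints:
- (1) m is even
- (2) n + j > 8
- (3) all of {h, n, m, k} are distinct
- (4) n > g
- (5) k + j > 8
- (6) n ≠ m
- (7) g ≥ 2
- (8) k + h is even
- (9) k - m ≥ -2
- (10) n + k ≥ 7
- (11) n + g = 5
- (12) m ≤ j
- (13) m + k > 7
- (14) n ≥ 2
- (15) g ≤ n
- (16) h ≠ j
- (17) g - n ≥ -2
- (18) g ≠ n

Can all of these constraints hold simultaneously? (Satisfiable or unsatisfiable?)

Satisfiable

Setting (m, n, k, j, h, g) = (4, 3, 5, 6, 1, 2) satisfies everything: constraint 2: n + j = 9; constraint 5: k + j = 11; constraint 9: k - m = 1, and the others follow.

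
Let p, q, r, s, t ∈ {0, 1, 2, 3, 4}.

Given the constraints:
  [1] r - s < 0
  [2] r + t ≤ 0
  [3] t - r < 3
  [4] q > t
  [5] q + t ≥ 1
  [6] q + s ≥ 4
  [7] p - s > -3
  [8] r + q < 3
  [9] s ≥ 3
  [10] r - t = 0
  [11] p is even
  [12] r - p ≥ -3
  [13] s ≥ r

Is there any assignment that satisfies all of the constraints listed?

Satisfiable

Take p = 2, q = 2, r = 0, s = 3, t = 0. Then constraint 1: r - s = -3; constraint 2: r + t = 0; constraint 3: t - r = 0, and every other listed constraint is also met.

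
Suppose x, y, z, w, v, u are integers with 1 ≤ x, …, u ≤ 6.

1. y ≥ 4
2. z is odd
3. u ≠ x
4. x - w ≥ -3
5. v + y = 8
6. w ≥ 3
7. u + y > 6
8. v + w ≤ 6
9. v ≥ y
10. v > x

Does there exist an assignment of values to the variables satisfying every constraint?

Unsatisfiable

From constraints 1 and 9: v ≥ y ≥ 4. From constraint 6: w ≥ 3. Hence v + w ≥ 7. But constraint 8 requires v + w ≤ 6, and 6 < 7. Contradiction.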